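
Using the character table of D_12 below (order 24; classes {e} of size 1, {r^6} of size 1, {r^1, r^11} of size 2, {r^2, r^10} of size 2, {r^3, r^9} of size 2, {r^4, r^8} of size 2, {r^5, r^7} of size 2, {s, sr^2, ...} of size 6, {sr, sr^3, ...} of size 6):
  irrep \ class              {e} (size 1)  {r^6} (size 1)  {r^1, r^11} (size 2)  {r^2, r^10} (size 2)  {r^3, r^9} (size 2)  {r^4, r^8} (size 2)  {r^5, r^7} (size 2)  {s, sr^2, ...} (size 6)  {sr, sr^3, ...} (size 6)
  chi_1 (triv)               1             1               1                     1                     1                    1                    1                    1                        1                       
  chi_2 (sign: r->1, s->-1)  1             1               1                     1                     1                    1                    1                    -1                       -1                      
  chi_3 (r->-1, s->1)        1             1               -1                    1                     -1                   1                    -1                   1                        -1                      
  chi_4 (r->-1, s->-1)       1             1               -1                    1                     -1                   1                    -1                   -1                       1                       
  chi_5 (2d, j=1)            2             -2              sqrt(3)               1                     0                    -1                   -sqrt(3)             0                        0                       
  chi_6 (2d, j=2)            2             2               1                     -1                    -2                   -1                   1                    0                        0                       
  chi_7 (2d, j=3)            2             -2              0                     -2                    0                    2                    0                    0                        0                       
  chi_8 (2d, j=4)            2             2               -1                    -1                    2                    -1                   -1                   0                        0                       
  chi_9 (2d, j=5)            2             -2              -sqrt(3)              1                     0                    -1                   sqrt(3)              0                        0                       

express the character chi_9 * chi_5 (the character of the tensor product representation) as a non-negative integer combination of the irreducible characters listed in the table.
chi_9 tensor chi_5 = chi_3 + chi_4 + chi_8 (all other irreducibles have multiplicity 0).

The character of a tensor product is the pointwise product (chi_9 * chi_5)(C) = chi_9(C) * chi_5(C):
  {e}: (2)*(2), {r^6}: (-2)*(-2), {r^1, r^11}: (-sqrt(3))*(sqrt(3)), {r^2, r^10}: (1)*(1), {r^3, r^9}: (0)*(0), {r^4, r^8}: (-1)*(-1), {r^5, r^7}: (sqrt(3))*(-sqrt(3)), {s, sr^2, ...}: (0)*(0), {sr, sr^3, ...}: (0)*(0)
so (chi_9 * chi_5) takes values
  {e} -> 4, {r^6} -> 4, {r^1, r^11} -> -3, {r^2, r^10} -> 1, {r^3, r^9} -> 0, {r^4, r^8} -> 1, {r^5, r^7} -> -3, {s, sr^2, ...} -> 0, {sr, sr^3, ...} -> 0.
Now take the inner product of this character with each irreducible chi from the table, <chi_9*chi_5, chi> = (1/24) sum_C |C| (chi_9*chi_5)(C) conj(chi(C)):
  <chi_9*chi_5, chi_1> = (1/24)[1*(4)*conj(1) + 1*(4)*conj(1) + 2*(-3)*conj(1) + 2*(1)*conj(1) + 2*(0)*conj(1) + 2*(1)*conj(1) + 2*(-3)*conj(1) + 6*(0)*conj(1) + 6*(0)*conj(1)]
      = (1/24)[(4) + (4) + (-6) + (2) + (0) + (2) + (-6) + (0) + (0)] = 0/24 = 0
  <chi_9*chi_5, chi_2> = (1/24)[1*(4)*conj(1) + 1*(4)*conj(1) + 2*(-3)*conj(1) + 2*(1)*conj(1) + 2*(0)*conj(1) + 2*(1)*conj(1) + 2*(-3)*conj(1) + 6*(0)*conj(-1) + 6*(0)*conj(-1)]
      = (1/24)[(4) + (4) + (-6) + (2) + (0) + (2) + (-6) + (0) + (0)] = 0/24 = 0
  <chi_9*chi_5, chi_3> = (1/24)[1*(4)*conj(1) + 1*(4)*conj(1) + 2*(-3)*conj(-1) + 2*(1)*conj(1) + 2*(0)*conj(-1) + 2*(1)*conj(1) + 2*(-3)*conj(-1) + 6*(0)*conj(1) + 6*(0)*conj(-1)]
      = (1/24)[(4) + (4) + (6) + (2) + (0) + (2) + (6) + (0) + (0)] = 24/24 = 1
  <chi_9*chi_5, chi_4> = (1/24)[1*(4)*conj(1) + 1*(4)*conj(1) + 2*(-3)*conj(-1) + 2*(1)*conj(1) + 2*(0)*conj(-1) + 2*(1)*conj(1) + 2*(-3)*conj(-1) + 6*(0)*conj(-1) + 6*(0)*conj(1)]
      = (1/24)[(4) + (4) + (6) + (2) + (0) + (2) + (6) + (0) + (0)] = 24/24 = 1
  <chi_9*chi_5, chi_5> = (1/24)[1*(4)*conj(2) + 1*(4)*conj(-2) + 2*(-3)*conj(sqrt(3)) + 2*(1)*conj(1) + 2*(0)*conj(0) + 2*(1)*conj(-1) + 2*(-3)*conj(-sqrt(3)) + 6*(0)*conj(0) + 6*(0)*conj(0)]
      = (1/24)[(8) + (-8) + (-6*sqrt(3)) + (2) + (0) + (-2) + (6*sqrt(3)) + (0) + (0)] = 0/24 = 0
  <chi_9*chi_5, chi_6> = (1/24)[1*(4)*conj(2) + 1*(4)*conj(2) + 2*(-3)*conj(1) + 2*(1)*conj(-1) + 2*(0)*conj(-2) + 2*(1)*conj(-1) + 2*(-3)*conj(1) + 6*(0)*conj(0) + 6*(0)*conj(0)]
      = (1/24)[(8) + (8) + (-6) + (-2) + (0) + (-2) + (-6) + (0) + (0)] = 0/24 = 0
  <chi_9*chi_5, chi_7> = (1/24)[1*(4)*conj(2) + 1*(4)*conj(-2) + 2*(-3)*conj(0) + 2*(1)*conj(-2) + 2*(0)*conj(0) + 2*(1)*conj(2) + 2*(-3)*conj(0) + 6*(0)*conj(0) + 6*(0)*conj(0)]
      = (1/24)[(8) + (-8) + (0) + (-4) + (0) + (4) + (0) + (0) + (0)] = 0/24 = 0
  <chi_9*chi_5, chi_8> = (1/24)[1*(4)*conj(2) + 1*(4)*conj(2) + 2*(-3)*conj(-1) + 2*(1)*conj(-1) + 2*(0)*conj(2) + 2*(1)*conj(-1) + 2*(-3)*conj(-1) + 6*(0)*conj(0) + 6*(0)*conj(0)]
      = (1/24)[(8) + (8) + (6) + (-2) + (0) + (-2) + (6) + (0) + (0)] = 24/24 = 1
  <chi_9*chi_5, chi_9> = (1/24)[1*(4)*conj(2) + 1*(4)*conj(-2) + 2*(-3)*conj(-sqrt(3)) + 2*(1)*conj(1) + 2*(0)*conj(0) + 2*(1)*conj(-1) + 2*(-3)*conj(sqrt(3)) + 6*(0)*conj(0) + 6*(0)*conj(0)]
      = (1/24)[(8) + (-8) + (6*sqrt(3)) + (2) + (0) + (-2) + (-6*sqrt(3)) + (0) + (0)] = 0/24 = 0
Hence the multiplicities are chi_3: 1, chi_4: 1, chi_8: 1. Dimension check: dim(chi_9)*dim(chi_5) = 2*2 = 4 and sum (mult * dim) = 1*1 + 1*1 + 1*2 = 4.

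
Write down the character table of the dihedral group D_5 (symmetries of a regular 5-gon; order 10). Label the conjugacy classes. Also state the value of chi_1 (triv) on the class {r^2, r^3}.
Conjugacy classes: {e} of size 1, {r^1, r^4} of size 2, {r^2, r^3} of size 2, {s, sr, ..., sr^4} of size 5.
Character table:
  irrep \ class              {e} (size 1)  {r^1, r^4} (size 2)  {r^2, r^3} (size 2)  {s, sr, ..., sr^4} (size 5)
  chi_1 (triv)               1             1                    1                    1                          
  chi_2 (sign: r->1, s->-1)  1             1                    1                    -1                         
  chi_3 (2d, j=1)            2             -1/2 + sqrt(5)/2     -sqrt(5)/2 - 1/2     0                          
  chi_4 (2d, j=2)            2             -sqrt(5)/2 - 1/2     -1/2 + sqrt(5)/2     0                          

Spot check: chi_1 (triv) on {r^2, r^3} = 1.

D_5 has order 2*5 = 10 with 4 conjugacy classes, hence 4 irreducibles. Sum of squared dims 1 + 1 + 4 + 4 = 10 = |G|. Linear characters come from the abelianisation; the 2-dimensional irreps have character r^k -> 2*cos(2*pi*j*k/5), reflections -> 0.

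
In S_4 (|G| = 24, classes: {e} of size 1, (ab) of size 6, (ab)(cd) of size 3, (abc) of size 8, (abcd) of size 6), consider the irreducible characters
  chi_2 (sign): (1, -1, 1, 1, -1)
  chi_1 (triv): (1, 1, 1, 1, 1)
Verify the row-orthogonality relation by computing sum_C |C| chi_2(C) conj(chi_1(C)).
Sum = 0; so <chi_2, chi_1> = 0 (distinct irreducibles are orthogonal).

Solution. Compute term by term over conjugacy classes (|C| * chi_2(C) * conj(chi_1(C))):
  1*(1)*conj(1) + 6*(-1)*conj(1) + 3*(1)*conj(1) + 8*(1)*conj(1) + 6*(-1)*conj(1)
  = (1) + (-6) + (3) + (8) + (-6)
  = 0.
Dividing by |G| = 24 gives 0/24 = 0, matching the row-orthogonality relation <chi_2, chi_1> = [chi_2 = chi_1].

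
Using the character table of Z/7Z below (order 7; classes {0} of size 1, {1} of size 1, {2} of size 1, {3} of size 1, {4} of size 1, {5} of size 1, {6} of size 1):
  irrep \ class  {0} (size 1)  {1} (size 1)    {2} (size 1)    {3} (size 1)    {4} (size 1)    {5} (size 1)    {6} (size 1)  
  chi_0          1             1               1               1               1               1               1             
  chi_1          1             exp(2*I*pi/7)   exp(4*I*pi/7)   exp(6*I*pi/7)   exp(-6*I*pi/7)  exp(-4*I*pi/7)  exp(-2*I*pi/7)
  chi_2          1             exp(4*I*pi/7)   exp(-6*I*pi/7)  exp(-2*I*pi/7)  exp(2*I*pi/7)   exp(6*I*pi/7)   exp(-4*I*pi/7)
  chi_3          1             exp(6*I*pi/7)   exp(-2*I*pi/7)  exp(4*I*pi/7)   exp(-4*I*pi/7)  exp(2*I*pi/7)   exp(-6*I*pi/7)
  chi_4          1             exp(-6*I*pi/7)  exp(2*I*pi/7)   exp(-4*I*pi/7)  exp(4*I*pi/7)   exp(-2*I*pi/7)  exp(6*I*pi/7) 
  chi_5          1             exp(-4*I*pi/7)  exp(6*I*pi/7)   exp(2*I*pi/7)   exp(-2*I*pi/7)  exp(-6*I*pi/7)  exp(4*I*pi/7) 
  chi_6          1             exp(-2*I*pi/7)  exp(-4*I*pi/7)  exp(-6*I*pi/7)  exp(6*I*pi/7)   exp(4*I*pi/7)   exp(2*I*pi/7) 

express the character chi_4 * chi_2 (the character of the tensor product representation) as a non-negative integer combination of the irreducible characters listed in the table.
chi_4 tensor chi_2 = chi_6 (all other irreducibles have multiplicity 0).

Justification: The character of a tensor product is the pointwise product (chi_4 * chi_2)(C) = chi_4(C) * chi_2(C):
  {0}: (1)*(1), {1}: (exp(-6*I*pi/7))*(exp(4*I*pi/7)), {2}: (exp(2*I*pi/7))*(exp(-6*I*pi/7)), {3}: (exp(-4*I*pi/7))*(exp(-2*I*pi/7)), {4}: (exp(4*I*pi/7))*(exp(2*I*pi/7)), {5}: (exp(-2*I*pi/7))*(exp(6*I*pi/7)), {6}: (exp(6*I*pi/7))*(exp(-4*I*pi/7))
so (chi_4 * chi_2) takes values
  {0} -> 1, {1} -> exp(-2*I*pi/7), {2} -> exp(-4*I*pi/7), {3} -> exp(-6*I*pi/7), {4} -> exp(6*I*pi/7), {5} -> exp(4*I*pi/7), {6} -> exp(2*I*pi/7).
Now take the inner product of this character with each irreducible chi from the table, <chi_4*chi_2, chi> = (1/7) sum_C |C| (chi_4*chi_2)(C) conj(chi(C)):
  <chi_4*chi_2, chi_0> = (1/7)[1*(1)*conj(1) + 1*(exp(-2*I*pi/7))*conj(1) + 1*(exp(-4*I*pi/7))*conj(1) + 1*(exp(-6*I*pi/7))*conj(1) + 1*(exp(6*I*pi/7))*conj(1) + 1*(exp(4*I*pi/7))*conj(1) + 1*(exp(2*I*pi/7))*conj(1)]
      = (1/7)[(1) + (exp(-2*I*pi/7)) + (exp(-4*I*pi/7)) + (exp(-6*I*pi/7)) + (exp(6*I*pi/7)) + (exp(4*I*pi/7)) + (exp(2*I*pi/7))] = 0/7 = 0
  <chi_4*chi_2, chi_1> = (1/7)[1*(1)*conj(1) + 1*(exp(-2*I*pi/7))*conj(exp(2*I*pi/7)) + 1*(exp(-4*I*pi/7))*conj(exp(4*I*pi/7)) + 1*(exp(-6*I*pi/7))*conj(exp(6*I*pi/7)) + 1*(exp(6*I*pi/7))*conj(exp(-6*I*pi/7)) + 1*(exp(4*I*pi/7))*conj(exp(-4*I*pi/7)) + 1*(exp(2*I*pi/7))*conj(exp(-2*I*pi/7))]
      = (1/7)[(1) + (exp(-4*I*pi/7)) + (exp(6*I*pi/7)) + (exp(2*I*pi/7)) + (exp(-2*I*pi/7)) + (exp(-6*I*pi/7)) + (exp(4*I*pi/7))] = 0/7 = 0
  <chi_4*chi_2, chi_2> = (1/7)[1*(1)*conj(1) + 1*(exp(-2*I*pi/7))*conj(exp(4*I*pi/7)) + 1*(exp(-4*I*pi/7))*conj(exp(-6*I*pi/7)) + 1*(exp(-6*I*pi/7))*conj(exp(-2*I*pi/7)) + 1*(exp(6*I*pi/7))*conj(exp(2*I*pi/7)) + 1*(exp(4*I*pi/7))*conj(exp(6*I*pi/7)) + 1*(exp(2*I*pi/7))*conj(exp(-4*I*pi/7))]
      = (1/7)[(1) + (exp(-6*I*pi/7)) + (exp(2*I*pi/7)) + (exp(-4*I*pi/7)) + (exp(4*I*pi/7)) + (exp(-2*I*pi/7)) + (exp(6*I*pi/7))] = 0/7 = 0
  <chi_4*chi_2, chi_3> = (1/7)[1*(1)*conj(1) + 1*(exp(-2*I*pi/7))*conj(exp(6*I*pi/7)) + 1*(exp(-4*I*pi/7))*conj(exp(-2*I*pi/7)) + 1*(exp(-6*I*pi/7))*conj(exp(4*I*pi/7)) + 1*(exp(6*I*pi/7))*conj(exp(-4*I*pi/7)) + 1*(exp(4*I*pi/7))*conj(exp(2*I*pi/7)) + 1*(exp(2*I*pi/7))*conj(exp(-6*I*pi/7))]
      = (1/7)[(1) + (exp(6*I*pi/7)) + (exp(-2*I*pi/7)) + (exp(4*I*pi/7)) + (exp(-4*I*pi/7)) + (exp(2*I*pi/7)) + (exp(-6*I*pi/7))] = 0/7 = 0
  <chi_4*chi_2, chi_4> = (1/7)[1*(1)*conj(1) + 1*(exp(-2*I*pi/7))*conj(exp(-6*I*pi/7)) + 1*(exp(-4*I*pi/7))*conj(exp(2*I*pi/7)) + 1*(exp(-6*I*pi/7))*conj(exp(-4*I*pi/7)) + 1*(exp(6*I*pi/7))*conj(exp(4*I*pi/7)) + 1*(exp(4*I*pi/7))*conj(exp(-2*I*pi/7)) + 1*(exp(2*I*pi/7))*conj(exp(6*I*pi/7))]
      = (1/7)[(1) + (exp(4*I*pi/7)) + (exp(-6*I*pi/7)) + (exp(-2*I*pi/7)) + (exp(2*I*pi/7)) + (exp(6*I*pi/7)) + (exp(-4*I*pi/7))] = 0/7 = 0
  <chi_4*chi_2, chi_5> = (1/7)[1*(1)*conj(1) + 1*(exp(-2*I*pi/7))*conj(exp(-4*I*pi/7)) + 1*(exp(-4*I*pi/7))*conj(exp(6*I*pi/7)) + 1*(exp(-6*I*pi/7))*conj(exp(2*I*pi/7)) + 1*(exp(6*I*pi/7))*conj(exp(-2*I*pi/7)) + 1*(exp(4*I*pi/7))*conj(exp(-6*I*pi/7)) + 1*(exp(2*I*pi/7))*conj(exp(4*I*pi/7))]
      = (1/7)[(1) + (exp(2*I*pi/7)) + (exp(4*I*pi/7)) + (exp(6*I*pi/7)) + (exp(-6*I*pi/7)) + (exp(-4*I*pi/7)) + (exp(-2*I*pi/7))] = 0/7 = 0
  <chi_4*chi_2, chi_6> = (1/7)[1*(1)*conj(1) + 1*(exp(-2*I*pi/7))*conj(exp(-2*I*pi/7)) + 1*(exp(-4*I*pi/7))*conj(exp(-4*I*pi/7)) + 1*(exp(-6*I*pi/7))*conj(exp(-6*I*pi/7)) + 1*(exp(6*I*pi/7))*conj(exp(6*I*pi/7)) + 1*(exp(4*I*pi/7))*conj(exp(4*I*pi/7)) + 1*(exp(2*I*pi/7))*conj(exp(2*I*pi/7))]
      = (1/7)[(1) + (1) + (1) + (1) + (1) + (1) + (1)] = 7/7 = 1
(Exp terms are combined using exp(i*s)*conj(exp(i*t)) = exp(i*(s-t)), and sums of them are collapsed using the identity that for every m > 1 the m distinct m-th roots of unity sum to 0, e.g. 1 + exp(2*I*pi/3) + exp(-2*I*pi/3) = 0.)
Hence the multiplicities are chi_6: 1. Dimension check: dim(chi_4)*dim(chi_2) = 1*1 = 1 and sum (mult * dim) = 1*1 = 1.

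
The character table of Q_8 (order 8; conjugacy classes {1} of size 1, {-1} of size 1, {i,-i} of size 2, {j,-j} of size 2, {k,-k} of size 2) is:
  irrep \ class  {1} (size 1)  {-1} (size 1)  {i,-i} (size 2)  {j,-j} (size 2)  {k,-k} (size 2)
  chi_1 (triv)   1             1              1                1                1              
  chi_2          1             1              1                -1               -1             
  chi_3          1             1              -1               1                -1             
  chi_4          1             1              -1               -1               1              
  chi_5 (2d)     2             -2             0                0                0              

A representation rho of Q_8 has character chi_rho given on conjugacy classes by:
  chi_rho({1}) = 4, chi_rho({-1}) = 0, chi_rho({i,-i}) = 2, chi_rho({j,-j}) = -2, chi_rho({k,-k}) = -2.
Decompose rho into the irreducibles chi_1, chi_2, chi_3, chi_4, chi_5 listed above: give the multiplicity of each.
Multiplicities: chi_1: 0, chi_2: 2, chi_3: 0, chi_4: 0, chi_5: 1.

Derivation: Use <chi_rho, chi> = (1/|G|) sum_C |C| * chi_rho(C) * conj(chi(C)) with |G| = 8 for each irreducible chi in the table:
  <chi_rho, chi_1> = (1/8)[1*(4)*conj(1) + 1*(0)*conj(1) + 2*(2)*conj(1) + 2*(-2)*conj(1) + 2*(-2)*conj(1)]
      = (1/8)[(4) + (0) + (4) + (-4) + (-4)] = 0/8 = 0
  <chi_rho, chi_2> = (1/8)[1*(4)*conj(1) + 1*(0)*conj(1) + 2*(2)*conj(1) + 2*(-2)*conj(-1) + 2*(-2)*conj(-1)]
      = (1/8)[(4) + (0) + (4) + (4) + (4)] = 16/8 = 2
  <chi_rho, chi_3> = (1/8)[1*(4)*conj(1) + 1*(0)*conj(1) + 2*(2)*conj(-1) + 2*(-2)*conj(1) + 2*(-2)*conj(-1)]
      = (1/8)[(4) + (0) + (-4) + (-4) + (4)] = 0/8 = 0
  <chi_rho, chi_4> = (1/8)[1*(4)*conj(1) + 1*(0)*conj(1) + 2*(2)*conj(-1) + 2*(-2)*conj(-1) + 2*(-2)*conj(1)]
      = (1/8)[(4) + (0) + (-4) + (4) + (-4)] = 0/8 = 0
  <chi_rho, chi_5> = (1/8)[1*(4)*conj(2) + 1*(0)*conj(-2) + 2*(2)*conj(0) + 2*(-2)*conj(0) + 2*(-2)*conj(0)]
      = (1/8)[(8) + (0) + (0) + (0) + (0)] = 8/8 = 1
Dimension check: dim(rho) = sum (mult * dim) = 0*1 + 2*1 + 0*1 + 0*1 + 1*2 = 4 = chi_rho(e) = 4.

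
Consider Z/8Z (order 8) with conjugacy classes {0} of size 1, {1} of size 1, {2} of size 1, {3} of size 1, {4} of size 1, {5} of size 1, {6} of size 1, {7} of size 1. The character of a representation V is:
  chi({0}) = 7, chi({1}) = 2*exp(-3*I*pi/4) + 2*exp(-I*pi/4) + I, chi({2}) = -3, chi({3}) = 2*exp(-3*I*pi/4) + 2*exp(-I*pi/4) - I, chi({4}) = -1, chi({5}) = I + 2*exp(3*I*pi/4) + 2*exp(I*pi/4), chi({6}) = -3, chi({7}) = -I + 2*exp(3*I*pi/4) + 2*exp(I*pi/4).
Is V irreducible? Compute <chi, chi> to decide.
Not irreducible (reducible): <chi, chi> = 13 > 1.

Proof sketch: <chi, chi> = (1/|G|) sum_C |C| * |chi(C)|^2 = (1/8)[1*|7|^2 + 1*|2*exp(-3*I*pi/4) + 2*exp(-I*pi/4) + I|^2 + 1*|-3|^2 + 1*|2*exp(-3*I*pi/4) + 2*exp(-I*pi/4) - I|^2 + 1*|-1|^2 + 1*|I + 2*exp(3*I*pi/4) + 2*exp(I*pi/4)|^2 + 1*|-3|^2 + 1*|-I + 2*exp(3*I*pi/4) + 2*exp(I*pi/4)|^2]
  = (1/8)[(49) + (9 - 2*exp(I*pi/4) + 2*exp(-3*I*pi/4) - 2*exp(-I*pi/4) + 2*exp(3*I*pi/4)) + (9) + (9 - 2*exp(3*I*pi/4) + 2*exp(-I*pi/4) - 2*exp(-3*I*pi/4) + 2*exp(I*pi/4)) + (1) + (9 - 2*exp(3*I*pi/4) + 2*exp(-I*pi/4) - 2*exp(-3*I*pi/4) + 2*exp(I*pi/4)) + (9) + (9 - 2*exp(I*pi/4) + 2*exp(-3*I*pi/4) - 2*exp(-I*pi/4) + 2*exp(3*I*pi/4))] = 104/8 = 13.
(Exp terms are combined using exp(i*s)*conj(exp(i*t)) = exp(i*(s-t)), and sums of them are collapsed using the identity that for every m > 1 the m distinct m-th roots of unity sum to 0, e.g. 1 + exp(2*I*pi/3) + exp(-2*I*pi/3) = 0.)
A character is irreducible iff <chi, chi> = 1, so this representation is reducible.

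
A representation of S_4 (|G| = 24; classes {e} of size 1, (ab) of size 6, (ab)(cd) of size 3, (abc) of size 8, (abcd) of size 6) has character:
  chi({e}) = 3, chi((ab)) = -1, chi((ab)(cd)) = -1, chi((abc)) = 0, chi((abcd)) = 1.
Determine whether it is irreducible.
Irreducible: <chi, chi> = 1.

Proof sketch: <chi, chi> = (1/|G|) sum_C |C| * |chi(C)|^2 = (1/24)[1*|3|^2 + 6*|-1|^2 + 3*|-1|^2 + 8*|0|^2 + 6*|1|^2]
  = (1/24)[(9) + (6) + (3) + (0) + (6)] = 24/24 = 1.
A character is irreducible iff <chi, chi> = 1, so this representation is irreducible.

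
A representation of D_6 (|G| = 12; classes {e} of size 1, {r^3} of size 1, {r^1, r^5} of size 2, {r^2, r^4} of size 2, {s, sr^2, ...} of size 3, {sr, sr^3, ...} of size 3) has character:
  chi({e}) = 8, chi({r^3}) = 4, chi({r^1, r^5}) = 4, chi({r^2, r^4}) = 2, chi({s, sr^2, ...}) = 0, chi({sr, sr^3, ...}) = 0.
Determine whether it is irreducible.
Not irreducible (reducible): <chi, chi> = 10 > 1.

Derivation: <chi, chi> = (1/|G|) sum_C |C| * |chi(C)|^2 = (1/12)[1*|8|^2 + 1*|4|^2 + 2*|4|^2 + 2*|2|^2 + 3*|0|^2 + 3*|0|^2]
  = (1/12)[(64) + (16) + (32) + (8) + (0) + (0)] = 120/12 = 10.
A character is irreducible iff <chi, chi> = 1, so this representation is reducible.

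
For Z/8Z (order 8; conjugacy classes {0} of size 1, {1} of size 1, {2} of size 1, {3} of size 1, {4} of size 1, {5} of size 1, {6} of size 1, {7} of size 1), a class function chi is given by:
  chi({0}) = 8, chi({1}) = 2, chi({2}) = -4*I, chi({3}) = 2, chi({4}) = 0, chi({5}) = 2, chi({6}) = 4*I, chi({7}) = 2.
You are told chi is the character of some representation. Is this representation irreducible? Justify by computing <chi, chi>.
Not irreducible (reducible): <chi, chi> = 14 > 1.

Working: <chi, chi> = (1/|G|) sum_C |C| * |chi(C)|^2 = (1/8)[1*|8|^2 + 1*|2|^2 + 1*|-4*I|^2 + 1*|2|^2 + 1*|0|^2 + 1*|2|^2 + 1*|4*I|^2 + 1*|2|^2]
  = (1/8)[(64) + (4) + (16) + (4) + (0) + (4) + (16) + (4)] = 112/8 = 14.
(Exp terms are combined using exp(i*s)*conj(exp(i*t)) = exp(i*(s-t)), and sums of them are collapsed using the identity that for every m > 1 the m distinct m-th roots of unity sum to 0, e.g. 1 + exp(2*I*pi/3) + exp(-2*I*pi/3) = 0.)
A character is irreducible iff <chi, chi> = 1, so this representation is reducible.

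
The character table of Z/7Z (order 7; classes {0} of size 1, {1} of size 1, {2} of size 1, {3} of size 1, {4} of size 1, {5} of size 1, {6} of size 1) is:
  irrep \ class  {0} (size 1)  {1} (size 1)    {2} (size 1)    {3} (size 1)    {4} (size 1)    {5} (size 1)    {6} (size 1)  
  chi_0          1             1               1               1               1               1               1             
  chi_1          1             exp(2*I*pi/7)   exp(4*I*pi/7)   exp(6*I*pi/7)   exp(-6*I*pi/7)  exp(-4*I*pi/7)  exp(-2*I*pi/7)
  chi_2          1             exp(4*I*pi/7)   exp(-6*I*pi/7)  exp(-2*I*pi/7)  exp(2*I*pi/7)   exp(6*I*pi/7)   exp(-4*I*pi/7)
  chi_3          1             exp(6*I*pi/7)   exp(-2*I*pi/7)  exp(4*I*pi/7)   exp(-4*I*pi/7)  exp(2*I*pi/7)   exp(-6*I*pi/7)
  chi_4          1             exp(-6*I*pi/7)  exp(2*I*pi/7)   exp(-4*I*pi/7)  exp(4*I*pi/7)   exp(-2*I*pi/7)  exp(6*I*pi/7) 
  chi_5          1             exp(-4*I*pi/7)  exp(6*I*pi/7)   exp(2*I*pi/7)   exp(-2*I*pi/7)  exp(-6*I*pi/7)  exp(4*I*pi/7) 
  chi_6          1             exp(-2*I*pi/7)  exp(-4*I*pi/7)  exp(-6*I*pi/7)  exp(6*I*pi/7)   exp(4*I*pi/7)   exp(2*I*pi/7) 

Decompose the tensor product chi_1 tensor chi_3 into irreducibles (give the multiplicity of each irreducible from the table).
chi_1 tensor chi_3 = chi_4 (all other irreducibles have multiplicity 0).

Justification: The character of a tensor product is the pointwise product (chi_1 * chi_3)(C) = chi_1(C) * chi_3(C):
  {0}: (1)*(1), {1}: (exp(2*I*pi/7))*(exp(6*I*pi/7)), {2}: (exp(4*I*pi/7))*(exp(-2*I*pi/7)), {3}: (exp(6*I*pi/7))*(exp(4*I*pi/7)), {4}: (exp(-6*I*pi/7))*(exp(-4*I*pi/7)), {5}: (exp(-4*I*pi/7))*(exp(2*I*pi/7)), {6}: (exp(-2*I*pi/7))*(exp(-6*I*pi/7))
so (chi_1 * chi_3) takes values
  {0} -> 1, {1} -> exp(-6*I*pi/7), {2} -> exp(2*I*pi/7), {3} -> exp(-4*I*pi/7), {4} -> exp(4*I*pi/7), {5} -> exp(-2*I*pi/7), {6} -> exp(6*I*pi/7).
Now take the inner product of this character with each irreducible chi from the table, <chi_1*chi_3, chi> = (1/7) sum_C |C| (chi_1*chi_3)(C) conj(chi(C)):
  <chi_1*chi_3, chi_0> = (1/7)[1*(1)*conj(1) + 1*(exp(-6*I*pi/7))*conj(1) + 1*(exp(2*I*pi/7))*conj(1) + 1*(exp(-4*I*pi/7))*conj(1) + 1*(exp(4*I*pi/7))*conj(1) + 1*(exp(-2*I*pi/7))*conj(1) + 1*(exp(6*I*pi/7))*conj(1)]
      = (1/7)[(1) + (exp(-6*I*pi/7)) + (exp(2*I*pi/7)) + (exp(-4*I*pi/7)) + (exp(4*I*pi/7)) + (exp(-2*I*pi/7)) + (exp(6*I*pi/7))] = 0/7 = 0
  <chi_1*chi_3, chi_1> = (1/7)[1*(1)*conj(1) + 1*(exp(-6*I*pi/7))*conj(exp(2*I*pi/7)) + 1*(exp(2*I*pi/7))*conj(exp(4*I*pi/7)) + 1*(exp(-4*I*pi/7))*conj(exp(6*I*pi/7)) + 1*(exp(4*I*pi/7))*conj(exp(-6*I*pi/7)) + 1*(exp(-2*I*pi/7))*conj(exp(-4*I*pi/7)) + 1*(exp(6*I*pi/7))*conj(exp(-2*I*pi/7))]
      = (1/7)[(1) + (exp(6*I*pi/7)) + (exp(-2*I*pi/7)) + (exp(4*I*pi/7)) + (exp(-4*I*pi/7)) + (exp(2*I*pi/7)) + (exp(-6*I*pi/7))] = 0/7 = 0
  <chi_1*chi_3, chi_2> = (1/7)[1*(1)*conj(1) + 1*(exp(-6*I*pi/7))*conj(exp(4*I*pi/7)) + 1*(exp(2*I*pi/7))*conj(exp(-6*I*pi/7)) + 1*(exp(-4*I*pi/7))*conj(exp(-2*I*pi/7)) + 1*(exp(4*I*pi/7))*conj(exp(2*I*pi/7)) + 1*(exp(-2*I*pi/7))*conj(exp(6*I*pi/7)) + 1*(exp(6*I*pi/7))*conj(exp(-4*I*pi/7))]
      = (1/7)[(1) + (exp(4*I*pi/7)) + (exp(-6*I*pi/7)) + (exp(-2*I*pi/7)) + (exp(2*I*pi/7)) + (exp(6*I*pi/7)) + (exp(-4*I*pi/7))] = 0/7 = 0
  <chi_1*chi_3, chi_3> = (1/7)[1*(1)*conj(1) + 1*(exp(-6*I*pi/7))*conj(exp(6*I*pi/7)) + 1*(exp(2*I*pi/7))*conj(exp(-2*I*pi/7)) + 1*(exp(-4*I*pi/7))*conj(exp(4*I*pi/7)) + 1*(exp(4*I*pi/7))*conj(exp(-4*I*pi/7)) + 1*(exp(-2*I*pi/7))*conj(exp(2*I*pi/7)) + 1*(exp(6*I*pi/7))*conj(exp(-6*I*pi/7))]
      = (1/7)[(1) + (exp(2*I*pi/7)) + (exp(4*I*pi/7)) + (exp(6*I*pi/7)) + (exp(-6*I*pi/7)) + (exp(-4*I*pi/7)) + (exp(-2*I*pi/7))] = 0/7 = 0
  <chi_1*chi_3, chi_4> = (1/7)[1*(1)*conj(1) + 1*(exp(-6*I*pi/7))*conj(exp(-6*I*pi/7)) + 1*(exp(2*I*pi/7))*conj(exp(2*I*pi/7)) + 1*(exp(-4*I*pi/7))*conj(exp(-4*I*pi/7)) + 1*(exp(4*I*pi/7))*conj(exp(4*I*pi/7)) + 1*(exp(-2*I*pi/7))*conj(exp(-2*I*pi/7)) + 1*(exp(6*I*pi/7))*conj(exp(6*I*pi/7))]
      = (1/7)[(1) + (1) + (1) + (1) + (1) + (1) + (1)] = 7/7 = 1
  <chi_1*chi_3, chi_5> = (1/7)[1*(1)*conj(1) + 1*(exp(-6*I*pi/7))*conj(exp(-4*I*pi/7)) + 1*(exp(2*I*pi/7))*conj(exp(6*I*pi/7)) + 1*(exp(-4*I*pi/7))*conj(exp(2*I*pi/7)) + 1*(exp(4*I*pi/7))*conj(exp(-2*I*pi/7)) + 1*(exp(-2*I*pi/7))*conj(exp(-6*I*pi/7)) + 1*(exp(6*I*pi/7))*conj(exp(4*I*pi/7))]
      = (1/7)[(1) + (exp(-2*I*pi/7)) + (exp(-4*I*pi/7)) + (exp(-6*I*pi/7)) + (exp(6*I*pi/7)) + (exp(4*I*pi/7)) + (exp(2*I*pi/7))] = 0/7 = 0
  <chi_1*chi_3, chi_6> = (1/7)[1*(1)*conj(1) + 1*(exp(-6*I*pi/7))*conj(exp(-2*I*pi/7)) + 1*(exp(2*I*pi/7))*conj(exp(-4*I*pi/7)) + 1*(exp(-4*I*pi/7))*conj(exp(-6*I*pi/7)) + 1*(exp(4*I*pi/7))*conj(exp(6*I*pi/7)) + 1*(exp(-2*I*pi/7))*conj(exp(4*I*pi/7)) + 1*(exp(6*I*pi/7))*conj(exp(2*I*pi/7))]
      = (1/7)[(1) + (exp(-4*I*pi/7)) + (exp(6*I*pi/7)) + (exp(2*I*pi/7)) + (exp(-2*I*pi/7)) + (exp(-6*I*pi/7)) + (exp(4*I*pi/7))] = 0/7 = 0
(Exp terms are combined using exp(i*s)*conj(exp(i*t)) = exp(i*(s-t)), and sums of them are collapsed using the identity that for every m > 1 the m distinct m-th roots of unity sum to 0, e.g. 1 + exp(2*I*pi/3) + exp(-2*I*pi/3) = 0.)
Hence the multiplicities are chi_4: 1. Dimension check: dim(chi_1)*dim(chi_3) = 1*1 = 1 and sum (mult * dim) = 1*1 = 1.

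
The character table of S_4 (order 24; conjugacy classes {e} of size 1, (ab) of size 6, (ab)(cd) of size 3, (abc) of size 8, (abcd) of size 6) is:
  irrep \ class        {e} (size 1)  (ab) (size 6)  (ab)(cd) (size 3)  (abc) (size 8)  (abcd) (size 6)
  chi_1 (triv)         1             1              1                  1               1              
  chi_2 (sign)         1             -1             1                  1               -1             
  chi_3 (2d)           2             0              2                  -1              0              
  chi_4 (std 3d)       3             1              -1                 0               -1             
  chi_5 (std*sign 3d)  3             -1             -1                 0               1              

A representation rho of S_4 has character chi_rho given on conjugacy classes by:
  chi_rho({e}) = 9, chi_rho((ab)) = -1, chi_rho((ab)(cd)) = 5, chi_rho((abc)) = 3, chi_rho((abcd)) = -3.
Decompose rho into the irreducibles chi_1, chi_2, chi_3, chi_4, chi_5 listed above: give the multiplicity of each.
Multiplicities: chi_1: 1, chi_2: 3, chi_3: 1, chi_4: 1, chi_5: 0.

Details: Use <chi_rho, chi> = (1/|G|) sum_C |C| * chi_rho(C) * conj(chi(C)) with |G| = 24 for each irreducible chi in the table:
  <chi_rho, chi_1> = (1/24)[1*(9)*conj(1) + 6*(-1)*conj(1) + 3*(5)*conj(1) + 8*(3)*conj(1) + 6*(-3)*conj(1)]
      = (1/24)[(9) + (-6) + (15) + (24) + (-18)] = 24/24 = 1
  <chi_rho, chi_2> = (1/24)[1*(9)*conj(1) + 6*(-1)*conj(-1) + 3*(5)*conj(1) + 8*(3)*conj(1) + 6*(-3)*conj(-1)]
      = (1/24)[(9) + (6) + (15) + (24) + (18)] = 72/24 = 3
  <chi_rho, chi_3> = (1/24)[1*(9)*conj(2) + 6*(-1)*conj(0) + 3*(5)*conj(2) + 8*(3)*conj(-1) + 6*(-3)*conj(0)]
      = (1/24)[(18) + (0) + (30) + (-24) + (0)] = 24/24 = 1
  <chi_rho, chi_4> = (1/24)[1*(9)*conj(3) + 6*(-1)*conj(1) + 3*(5)*conj(-1) + 8*(3)*conj(0) + 6*(-3)*conj(-1)]
      = (1/24)[(27) + (-6) + (-15) + (0) + (18)] = 24/24 = 1
  <chi_rho, chi_5> = (1/24)[1*(9)*conj(3) + 6*(-1)*conj(-1) + 3*(5)*conj(-1) + 8*(3)*conj(0) + 6*(-3)*conj(1)]
      = (1/24)[(27) + (6) + (-15) + (0) + (-18)] = 0/24 = 0
Dimension check: dim(rho) = sum (mult * dim) = 1*1 + 3*1 + 1*2 + 1*3 + 0*3 = 9 = chi_rho(e) = 9.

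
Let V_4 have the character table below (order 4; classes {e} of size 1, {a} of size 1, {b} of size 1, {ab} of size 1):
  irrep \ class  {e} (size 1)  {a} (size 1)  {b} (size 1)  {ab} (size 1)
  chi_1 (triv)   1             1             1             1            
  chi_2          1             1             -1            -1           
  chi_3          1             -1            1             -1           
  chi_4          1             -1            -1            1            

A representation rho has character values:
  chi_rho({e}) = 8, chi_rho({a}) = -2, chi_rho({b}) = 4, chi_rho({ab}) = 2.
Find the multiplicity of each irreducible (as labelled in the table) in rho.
Multiplicities: chi_1: 3, chi_2: 0, chi_3: 3, chi_4: 2.

Solution. Use <chi_rho, chi> = (1/|G|) sum_C |C| * chi_rho(C) * conj(chi(C)) with |G| = 4 for each irreducible chi in the table:
  <chi_rho, chi_1> = (1/4)[1*(8)*conj(1) + 1*(-2)*conj(1) + 1*(4)*conj(1) + 1*(2)*conj(1)]
      = (1/4)[(8) + (-2) + (4) + (2)] = 12/4 = 3
  <chi_rho, chi_2> = (1/4)[1*(8)*conj(1) + 1*(-2)*conj(1) + 1*(4)*conj(-1) + 1*(2)*conj(-1)]
      = (1/4)[(8) + (-2) + (-4) + (-2)] = 0/4 = 0
  <chi_rho, chi_3> = (1/4)[1*(8)*conj(1) + 1*(-2)*conj(-1) + 1*(4)*conj(1) + 1*(2)*conj(-1)]
      = (1/4)[(8) + (2) + (4) + (-2)] = 12/4 = 3
  <chi_rho, chi_4> = (1/4)[1*(8)*conj(1) + 1*(-2)*conj(-1) + 1*(4)*conj(-1) + 1*(2)*conj(1)]
      = (1/4)[(8) + (2) + (-4) + (2)] = 8/4 = 2
Dimension check: dim(rho) = sum (mult * dim) = 3*1 + 0*1 + 3*1 + 2*1 = 8 = chi_rho(e) = 8.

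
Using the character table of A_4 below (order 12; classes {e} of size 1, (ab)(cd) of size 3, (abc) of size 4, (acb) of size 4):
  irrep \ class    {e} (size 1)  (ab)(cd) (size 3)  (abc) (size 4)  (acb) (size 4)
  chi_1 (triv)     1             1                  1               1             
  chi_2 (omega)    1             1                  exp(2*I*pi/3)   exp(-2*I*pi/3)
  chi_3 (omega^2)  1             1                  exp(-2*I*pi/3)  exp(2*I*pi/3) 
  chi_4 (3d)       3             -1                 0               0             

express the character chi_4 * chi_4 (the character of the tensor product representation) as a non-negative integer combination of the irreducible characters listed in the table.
chi_4 tensor chi_4 = chi_1 + chi_2 + chi_3 + 2*chi_4 (all other irreducibles have multiplicity 0).

Why: The character of a tensor product is the pointwise product (chi_4 * chi_4)(C) = chi_4(C) * chi_4(C):
  {e}: (3)*(3), (ab)(cd): (-1)*(-1), (abc): (0)*(0), (acb): (0)*(0)
so (chi_4 * chi_4) takes values
  {e} -> 9, (ab)(cd) -> 1, (abc) -> 0, (acb) -> 0.
Now take the inner product of this character with each irreducible chi from the table, <chi_4*chi_4, chi> = (1/12) sum_C |C| (chi_4*chi_4)(C) conj(chi(C)):
  <chi_4*chi_4, chi_1> = (1/12)[1*(9)*conj(1) + 3*(1)*conj(1) + 4*(0)*conj(1) + 4*(0)*conj(1)]
      = (1/12)[(9) + (3) + (0) + (0)] = 12/12 = 1
  <chi_4*chi_4, chi_2> = (1/12)[1*(9)*conj(1) + 3*(1)*conj(1) + 4*(0)*conj(exp(2*I*pi/3)) + 4*(0)*conj(exp(-2*I*pi/3))]
      = (1/12)[(9) + (3) + (0) + (0)] = 12/12 = 1
  <chi_4*chi_4, chi_3> = (1/12)[1*(9)*conj(1) + 3*(1)*conj(1) + 4*(0)*conj(exp(-2*I*pi/3)) + 4*(0)*conj(exp(2*I*pi/3))]
      = (1/12)[(9) + (3) + (0) + (0)] = 12/12 = 1
  <chi_4*chi_4, chi_4> = (1/12)[1*(9)*conj(3) + 3*(1)*conj(-1) + 4*(0)*conj(0) + 4*(0)*conj(0)]
      = (1/12)[(27) + (-3) + (0) + (0)] = 24/12 = 2
(Exp terms are combined using exp(i*s)*conj(exp(i*t)) = exp(i*(s-t)), and sums of them are collapsed using the identity that for every m > 1 the m distinct m-th roots of unity sum to 0, e.g. 1 + exp(2*I*pi/3) + exp(-2*I*pi/3) = 0.)
Hence the multiplicities are chi_1: 1, chi_2: 1, chi_3: 1, chi_4: 2. Dimension check: dim(chi_4)*dim(chi_4) = 3*3 = 9 and sum (mult * dim) = 1*1 + 1*1 + 1*1 + 2*3 = 9.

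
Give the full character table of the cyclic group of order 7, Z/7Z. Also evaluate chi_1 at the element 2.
Character table of Z/7Z (irreps indexed chi_0,...,chi_6 with chi_k(m) = zeta_7^(k*m), zeta_7 = exp(2*pi*i/7)):
  irrep \ class  {0} (size 1)  {1} (size 1)    {2} (size 1)    {3} (size 1)    {4} (size 1)    {5} (size 1)    {6} (size 1)  
  chi_0          1             1               1               1               1               1               1             
  chi_1          1             exp(2*I*pi/7)   exp(4*I*pi/7)   exp(6*I*pi/7)   exp(-6*I*pi/7)  exp(-4*I*pi/7)  exp(-2*I*pi/7)
  chi_2          1             exp(4*I*pi/7)   exp(-6*I*pi/7)  exp(-2*I*pi/7)  exp(2*I*pi/7)   exp(6*I*pi/7)   exp(-4*I*pi/7)
  chi_3          1             exp(6*I*pi/7)   exp(-2*I*pi/7)  exp(4*I*pi/7)   exp(-4*I*pi/7)  exp(2*I*pi/7)   exp(-6*I*pi/7)
  chi_4          1             exp(-6*I*pi/7)  exp(2*I*pi/7)   exp(-4*I*pi/7)  exp(4*I*pi/7)   exp(-2*I*pi/7)  exp(6*I*pi/7) 
  chi_5          1             exp(-4*I*pi/7)  exp(6*I*pi/7)   exp(2*I*pi/7)   exp(-2*I*pi/7)  exp(-6*I*pi/7)  exp(4*I*pi/7) 
  chi_6          1             exp(-2*I*pi/7)  exp(-4*I*pi/7)  exp(-6*I*pi/7)  exp(6*I*pi/7)   exp(4*I*pi/7)   exp(2*I*pi/7) 

Spot check: chi_1(2) = zeta_7^(1*2) = zeta_7^2 = exp(4*I*pi/7).

Derivation: Z/7Z is abelian, so all 7 irreducible complex representations are 1-dimensional. They are given by chi_k(m) = zeta_7^(k*m) for k = 0,...,6. Row orthogonality: sum_m chi_k(m) conj(chi_l(m)) = 7 * [k = l].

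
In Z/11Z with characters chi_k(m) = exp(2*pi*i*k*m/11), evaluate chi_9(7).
chi_9(7) = zeta_11^63 = exp(-6*I*pi/11)

Reasoning: chi_9(7) = zeta_11^(9*7) = zeta_11^63. Since zeta_11^11 = 1, this equals zeta_11^8 = exp(2*pi*i*8/11) = exp(-6*I*pi/11).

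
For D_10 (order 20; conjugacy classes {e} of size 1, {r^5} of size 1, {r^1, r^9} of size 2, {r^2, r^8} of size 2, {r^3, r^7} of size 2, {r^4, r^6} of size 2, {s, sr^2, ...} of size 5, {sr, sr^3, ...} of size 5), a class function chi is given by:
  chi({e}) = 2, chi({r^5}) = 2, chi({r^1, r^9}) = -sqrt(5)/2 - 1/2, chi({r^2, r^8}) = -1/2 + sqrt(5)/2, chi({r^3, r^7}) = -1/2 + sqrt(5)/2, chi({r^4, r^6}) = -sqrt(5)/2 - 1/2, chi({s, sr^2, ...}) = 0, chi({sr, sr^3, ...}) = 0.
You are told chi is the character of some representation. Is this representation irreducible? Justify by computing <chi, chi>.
Irreducible: <chi, chi> = 1.

Working: <chi, chi> = (1/|G|) sum_C |C| * |chi(C)|^2 = (1/20)[1*|2|^2 + 1*|2|^2 + 2*|-sqrt(5)/2 - 1/2|^2 + 2*|-1/2 + sqrt(5)/2|^2 + 2*|-1/2 + sqrt(5)/2|^2 + 2*|-sqrt(5)/2 - 1/2|^2 + 5*|0|^2 + 5*|0|^2]
  = (1/20)[(4) + (4) + (sqrt(5) + 3) + (3 - sqrt(5)) + (3 - sqrt(5)) + (sqrt(5) + 3) + (0) + (0)] = 20/20 = 1.
A character is irreducible iff <chi, chi> = 1, so this representation is irreducible.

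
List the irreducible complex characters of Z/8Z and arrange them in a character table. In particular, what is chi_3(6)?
Character table of Z/8Z (irreps indexed chi_0,...,chi_7 with chi_k(m) = zeta_8^(k*m), zeta_8 = exp(2*pi*i/8)):
  irrep \ class  {0} (size 1)  {1} (size 1)    {2} (size 1)  {3} (size 1)    {4} (size 1)  {5} (size 1)    {6} (size 1)  {7} (size 1)  
  chi_0          1             1               1             1               1             1               1             1             
  chi_1          1             exp(I*pi/4)     I             exp(3*I*pi/4)   -1            exp(-3*I*pi/4)  -I            exp(-I*pi/4)  
  chi_2          1             I               -1            -I              1             I               -1            -I            
  chi_3          1             exp(3*I*pi/4)   -I            exp(I*pi/4)     -1            exp(-I*pi/4)    I             exp(-3*I*pi/4)
  chi_4          1             -1              1             -1              1             -1              1             -1            
  chi_5          1             exp(-3*I*pi/4)  I             exp(-I*pi/4)    -1            exp(I*pi/4)     -I            exp(3*I*pi/4) 
  chi_6          1             -I              -1            I               1             -I              -1            I             
  chi_7          1             exp(-I*pi/4)    -I            exp(-3*I*pi/4)  -1            exp(3*I*pi/4)   I             exp(I*pi/4)   

Spot check: chi_3(6) = zeta_8^(3*6) = zeta_8^18 = I.

Working: Z/8Z is abelian, so all 8 irreducible complex representations are 1-dimensional. They are given by chi_k(m) = zeta_8^(k*m) for k = 0,...,7. Row orthogonality: sum_m chi_k(m) conj(chi_l(m)) = 8 * [k = l].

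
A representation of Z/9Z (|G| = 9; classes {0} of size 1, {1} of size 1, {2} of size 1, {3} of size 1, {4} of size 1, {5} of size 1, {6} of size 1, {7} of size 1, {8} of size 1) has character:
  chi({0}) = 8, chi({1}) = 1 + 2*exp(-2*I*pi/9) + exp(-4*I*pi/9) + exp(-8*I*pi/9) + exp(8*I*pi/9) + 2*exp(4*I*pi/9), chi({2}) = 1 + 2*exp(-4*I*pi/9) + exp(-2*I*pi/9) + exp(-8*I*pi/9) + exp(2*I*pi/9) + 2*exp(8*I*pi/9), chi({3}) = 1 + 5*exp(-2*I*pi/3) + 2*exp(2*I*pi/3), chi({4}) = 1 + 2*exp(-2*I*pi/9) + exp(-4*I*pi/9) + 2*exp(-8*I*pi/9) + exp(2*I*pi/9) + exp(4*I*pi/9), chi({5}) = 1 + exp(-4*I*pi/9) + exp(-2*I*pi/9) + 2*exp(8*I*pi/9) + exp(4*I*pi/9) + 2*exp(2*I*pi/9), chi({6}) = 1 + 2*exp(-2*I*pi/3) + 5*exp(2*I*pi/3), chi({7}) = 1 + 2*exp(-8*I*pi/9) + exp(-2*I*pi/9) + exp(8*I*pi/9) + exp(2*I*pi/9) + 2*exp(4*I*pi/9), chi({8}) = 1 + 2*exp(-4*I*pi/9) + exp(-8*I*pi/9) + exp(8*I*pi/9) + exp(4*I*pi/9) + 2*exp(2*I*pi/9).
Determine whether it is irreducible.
Not irreducible (reducible): <chi, chi> = 12 > 1.

Solution. <chi, chi> = (1/|G|) sum_C |C| * |chi(C)|^2 = (1/9)[1*|8|^2 + 1*|1 + 2*exp(-2*I*pi/9) + exp(-4*I*pi/9) + exp(-8*I*pi/9) + exp(8*I*pi/9) + 2*exp(4*I*pi/9)|^2 + 1*|1 + 2*exp(-4*I*pi/9) + exp(-2*I*pi/9) + exp(-8*I*pi/9) + exp(2*I*pi/9) + 2*exp(8*I*pi/9)|^2 + 1*|1 + 5*exp(-2*I*pi/3) + 2*exp(2*I*pi/3)|^2 + 1*|1 + 2*exp(-2*I*pi/9) + exp(-4*I*pi/9) + 2*exp(-8*I*pi/9) + exp(2*I*pi/9) + exp(4*I*pi/9)|^2 + 1*|1 + exp(-4*I*pi/9) + exp(-2*I*pi/9) + 2*exp(8*I*pi/9) + exp(4*I*pi/9) + 2*exp(2*I*pi/9)|^2 + 1*|1 + 2*exp(-2*I*pi/3) + 5*exp(2*I*pi/3)|^2 + 1*|1 + 2*exp(-8*I*pi/9) + exp(-2*I*pi/9) + exp(8*I*pi/9) + exp(2*I*pi/9) + 2*exp(4*I*pi/9)|^2 + 1*|1 + 2*exp(-4*I*pi/9) + exp(-8*I*pi/9) + exp(8*I*pi/9) + exp(4*I*pi/9) + 2*exp(2*I*pi/9)|^2]
  = (1/9)[(64) + (12 + 9*exp(-2*I*pi/3) + 6*exp(-4*I*pi/9) + 5*exp(-2*I*pi/9) + 6*exp(-8*I*pi/9) + 6*exp(8*I*pi/9) + 5*exp(2*I*pi/9) + 6*exp(4*I*pi/9) + 9*exp(2*I*pi/3)) + (12 + 9*exp(-2*I*pi/3) + 5*exp(-4*I*pi/9) + 6*exp(-2*I*pi/9) + 6*exp(-8*I*pi/9) + 6*exp(8*I*pi/9) + 6*exp(2*I*pi/9) + 5*exp(4*I*pi/9) + 9*exp(2*I*pi/3)) + (13) + (12 + 9*exp(-2*I*pi/3) + 6*exp(-4*I*pi/9) + 6*exp(-2*I*pi/9) + 5*exp(-8*I*pi/9) + 5*exp(8*I*pi/9) + 6*exp(2*I*pi/9) + 6*exp(4*I*pi/9) + 9*exp(2*I*pi/3)) + (12 + 9*exp(-2*I*pi/3) + 6*exp(-4*I*pi/9) + 6*exp(-2*I*pi/9) + 5*exp(-8*I*pi/9) + 5*exp(8*I*pi/9) + 6*exp(2*I*pi/9) + 6*exp(4*I*pi/9) + 9*exp(2*I*pi/3)) + (13) + (12 + 9*exp(-2*I*pi/3) + 5*exp(-4*I*pi/9) + 6*exp(-2*I*pi/9) + 6*exp(-8*I*pi/9) + 6*exp(8*I*pi/9) + 6*exp(2*I*pi/9) + 5*exp(4*I*pi/9) + 9*exp(2*I*pi/3)) + (12 + 9*exp(-2*I*pi/3) + 6*exp(-4*I*pi/9) + 5*exp(-2*I*pi/9) + 6*exp(-8*I*pi/9) + 6*exp(8*I*pi/9) + 5*exp(2*I*pi/9) + 6*exp(4*I*pi/9) + 9*exp(2*I*pi/3))] = 108/9 = 12.
(Exp terms are combined using exp(i*s)*conj(exp(i*t)) = exp(i*(s-t)), and sums of them are collapsed using the identity that for every m > 1 the m distinct m-th roots of unity sum to 0, e.g. 1 + exp(2*I*pi/3) + exp(-2*I*pi/3) = 0.)
A character is irreducible iff <chi, chi> = 1, so this representation is reducible.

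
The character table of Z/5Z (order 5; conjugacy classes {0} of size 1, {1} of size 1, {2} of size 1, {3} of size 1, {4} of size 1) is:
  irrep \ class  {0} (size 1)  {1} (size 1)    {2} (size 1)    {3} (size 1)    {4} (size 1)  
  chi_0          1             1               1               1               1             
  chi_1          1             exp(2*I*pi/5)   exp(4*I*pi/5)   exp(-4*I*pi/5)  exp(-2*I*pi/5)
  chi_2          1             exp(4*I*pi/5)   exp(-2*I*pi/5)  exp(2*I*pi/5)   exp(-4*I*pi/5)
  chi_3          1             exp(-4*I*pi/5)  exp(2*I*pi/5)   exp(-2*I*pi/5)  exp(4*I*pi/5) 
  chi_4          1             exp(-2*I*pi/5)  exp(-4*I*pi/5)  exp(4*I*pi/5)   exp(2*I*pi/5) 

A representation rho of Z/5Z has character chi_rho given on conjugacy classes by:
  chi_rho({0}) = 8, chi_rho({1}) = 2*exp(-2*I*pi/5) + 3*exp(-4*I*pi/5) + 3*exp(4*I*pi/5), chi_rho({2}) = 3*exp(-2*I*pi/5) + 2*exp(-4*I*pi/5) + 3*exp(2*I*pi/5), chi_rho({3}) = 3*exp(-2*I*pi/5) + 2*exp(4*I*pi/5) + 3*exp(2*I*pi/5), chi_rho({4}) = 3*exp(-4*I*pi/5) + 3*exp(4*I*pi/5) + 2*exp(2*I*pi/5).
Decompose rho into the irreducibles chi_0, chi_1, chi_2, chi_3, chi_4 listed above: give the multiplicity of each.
Multiplicities: chi_0: 0, chi_1: 0, chi_2: 3, chi_3: 3, chi_4: 2.

Proof sketch: Use <chi_rho, chi> = (1/|G|) sum_C |C| * chi_rho(C) * conj(chi(C)) with |G| = 5 for each irreducible chi in the table:
  <chi_rho, chi_0> = (1/5)[1*(8)*conj(1) + 1*(2*exp(-2*I*pi/5) + 3*exp(-4*I*pi/5) + 3*exp(4*I*pi/5))*conj(1) + 1*(3*exp(-2*I*pi/5) + 2*exp(-4*I*pi/5) + 3*exp(2*I*pi/5))*conj(1) + 1*(3*exp(-2*I*pi/5) + 2*exp(4*I*pi/5) + 3*exp(2*I*pi/5))*conj(1) + 1*(3*exp(-4*I*pi/5) + 3*exp(4*I*pi/5) + 2*exp(2*I*pi/5))*conj(1)]
      = (1/5)[(8) + (2*exp(-2*I*pi/5) + 3*exp(-4*I*pi/5) + 3*exp(4*I*pi/5)) + (3*exp(-2*I*pi/5) + 2*exp(-4*I*pi/5) + 3*exp(2*I*pi/5)) + (3*exp(-2*I*pi/5) + 2*exp(4*I*pi/5) + 3*exp(2*I*pi/5)) + (3*exp(-4*I*pi/5) + 3*exp(4*I*pi/5) + 2*exp(2*I*pi/5))] = 0/5 = 0
  <chi_rho, chi_1> = (1/5)[1*(8)*conj(1) + 1*(2*exp(-2*I*pi/5) + 3*exp(-4*I*pi/5) + 3*exp(4*I*pi/5))*conj(exp(2*I*pi/5)) + 1*(3*exp(-2*I*pi/5) + 2*exp(-4*I*pi/5) + 3*exp(2*I*pi/5))*conj(exp(4*I*pi/5)) + 1*(3*exp(-2*I*pi/5) + 2*exp(4*I*pi/5) + 3*exp(2*I*pi/5))*conj(exp(-4*I*pi/5)) + 1*(3*exp(-4*I*pi/5) + 3*exp(4*I*pi/5) + 2*exp(2*I*pi/5))*conj(exp(-2*I*pi/5))]
      = (1/5)[(8) + (2*exp(-4*I*pi/5) + 3*exp(4*I*pi/5) + 3*exp(2*I*pi/5)) + (3*exp(-2*I*pi/5) + 3*exp(4*I*pi/5) + 2*exp(2*I*pi/5)) + (2*exp(-2*I*pi/5) + 3*exp(-4*I*pi/5) + 3*exp(2*I*pi/5)) + (3*exp(-2*I*pi/5) + 3*exp(-4*I*pi/5) + 2*exp(4*I*pi/5))] = 0/5 = 0
  <chi_rho, chi_2> = (1/5)[1*(8)*conj(1) + 1*(2*exp(-2*I*pi/5) + 3*exp(-4*I*pi/5) + 3*exp(4*I*pi/5))*conj(exp(4*I*pi/5)) + 1*(3*exp(-2*I*pi/5) + 2*exp(-4*I*pi/5) + 3*exp(2*I*pi/5))*conj(exp(-2*I*pi/5)) + 1*(3*exp(-2*I*pi/5) + 2*exp(4*I*pi/5) + 3*exp(2*I*pi/5))*conj(exp(2*I*pi/5)) + 1*(3*exp(-4*I*pi/5) + 3*exp(4*I*pi/5) + 2*exp(2*I*pi/5))*conj(exp(-4*I*pi/5))]
      = (1/5)[(8) + (3 + 2*exp(4*I*pi/5) + 3*exp(2*I*pi/5)) + (3 + 2*exp(-2*I*pi/5) + 3*exp(4*I*pi/5)) + (3 + 3*exp(-4*I*pi/5) + 2*exp(2*I*pi/5)) + (3 + 3*exp(-2*I*pi/5) + 2*exp(-4*I*pi/5))] = 15/5 = 3
  <chi_rho, chi_3> = (1/5)[1*(8)*conj(1) + 1*(2*exp(-2*I*pi/5) + 3*exp(-4*I*pi/5) + 3*exp(4*I*pi/5))*conj(exp(-4*I*pi/5)) + 1*(3*exp(-2*I*pi/5) + 2*exp(-4*I*pi/5) + 3*exp(2*I*pi/5))*conj(exp(2*I*pi/5)) + 1*(3*exp(-2*I*pi/5) + 2*exp(4*I*pi/5) + 3*exp(2*I*pi/5))*conj(exp(-2*I*pi/5)) + 1*(3*exp(-4*I*pi/5) + 3*exp(4*I*pi/5) + 2*exp(2*I*pi/5))*conj(exp(4*I*pi/5))]
      = (1/5)[(8) + (3 + 3*exp(-2*I*pi/5) + 2*exp(2*I*pi/5)) + (3 + 3*exp(-4*I*pi/5) + 2*exp(4*I*pi/5)) + (3 + 2*exp(-4*I*pi/5) + 3*exp(4*I*pi/5)) + (3 + 2*exp(-2*I*pi/5) + 3*exp(2*I*pi/5))] = 15/5 = 3
  <chi_rho, chi_4> = (1/5)[1*(8)*conj(1) + 1*(2*exp(-2*I*pi/5) + 3*exp(-4*I*pi/5) + 3*exp(4*I*pi/5))*conj(exp(-2*I*pi/5)) + 1*(3*exp(-2*I*pi/5) + 2*exp(-4*I*pi/5) + 3*exp(2*I*pi/5))*conj(exp(-4*I*pi/5)) + 1*(3*exp(-2*I*pi/5) + 2*exp(4*I*pi/5) + 3*exp(2*I*pi/5))*conj(exp(4*I*pi/5)) + 1*(3*exp(-4*I*pi/5) + 3*exp(4*I*pi/5) + 2*exp(2*I*pi/5))*conj(exp(2*I*pi/5))]
      = (1/5)[(8) + (2 + 3*exp(-2*I*pi/5) + 3*exp(-4*I*pi/5)) + (2 + 3*exp(-4*I*pi/5) + 3*exp(2*I*pi/5)) + (2 + 3*exp(-2*I*pi/5) + 3*exp(4*I*pi/5)) + (2 + 3*exp(4*I*pi/5) + 3*exp(2*I*pi/5))] = 10/5 = 2
(Exp terms are combined using exp(i*s)*conj(exp(i*t)) = exp(i*(s-t)), and sums of them are collapsed using the identity that for every m > 1 the m distinct m-th roots of unity sum to 0, e.g. 1 + exp(2*I*pi/3) + exp(-2*I*pi/3) = 0.)
Dimension check: dim(rho) = sum (mult * dim) = 0*1 + 0*1 + 3*1 + 3*1 + 2*1 = 8 = chi_rho(e) = 8.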